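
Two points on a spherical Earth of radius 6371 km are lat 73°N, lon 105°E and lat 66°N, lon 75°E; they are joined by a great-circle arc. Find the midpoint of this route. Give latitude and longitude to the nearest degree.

≈ lat 70°N, lon 87°E

Convert each endpoint to a unit vector on the sphere (x = cos φ cos λ, y = cos φ sin λ, z = sin φ).
The central angle between the endpoints is δ = arccos(p₁·p₂) ≈ 0.217 rad (12.4°).
Interpolate at f = 1/2 with slerp weights a = sin((1−f)δ)/sin δ ≈ 0.503, b = sin(fδ)/sin δ ≈ 0.503.
p = a·p₁ + b·p₂ ≈ (0.015, 0.340, 0.940); φ = arcsin(p_z) ≈ 70.13°, λ = atan2(p_y, p_x) ≈ 87.49°.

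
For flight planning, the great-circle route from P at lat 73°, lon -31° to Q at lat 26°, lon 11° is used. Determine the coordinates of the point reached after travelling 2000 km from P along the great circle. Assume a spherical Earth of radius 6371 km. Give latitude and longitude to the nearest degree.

Convert each endpoint to a unit vector on the sphere (x = cos φ cos λ, y = cos φ sin λ, z = sin φ).
The central angle between the endpoints is δ = arccos(p₁·p₂) ≈ 0.909 rad (52.1°). The total great-circle distance is δ·R ≈ 0.909 × 6371 ≈ 5792 km, so the target fraction is f = 2000/5792 ≈ 0.345.
Interpolate at f ≈ 0.345 with slerp weights a = sin((1−f)δ)/sin δ ≈ 0.711, b = sin(fδ)/sin δ ≈ 0.391.
p = a·p₁ + b·p₂ ≈ (0.523, -0.040, 0.851); φ = arcsin(p_z) ≈ 58.34°, λ = atan2(p_y, p_x) ≈ -4.36°.

≈ lat 58°, lon -4°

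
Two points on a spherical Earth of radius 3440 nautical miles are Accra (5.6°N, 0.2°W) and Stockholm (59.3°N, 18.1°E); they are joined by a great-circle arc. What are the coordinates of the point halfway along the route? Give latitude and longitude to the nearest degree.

From cos δ = sin φ₁ sin φ₂ + cos φ₁ cos φ₂ cos Δλ, the central angle is δ ≈ 0.969 rad (55.5°).
Interpolate at f = 1/2 with slerp weights a = sin((1−f)δ)/sin δ ≈ 0.565, b = sin(fδ)/sin δ ≈ 0.565.
p = a·p₁ + b·p₂ ≈ (0.836, 0.088, 0.541); φ = arcsin(p_z) ≈ 32.75°, λ = atan2(p_y, p_x) ≈ 5.98°.

≈ 33°N, 6°E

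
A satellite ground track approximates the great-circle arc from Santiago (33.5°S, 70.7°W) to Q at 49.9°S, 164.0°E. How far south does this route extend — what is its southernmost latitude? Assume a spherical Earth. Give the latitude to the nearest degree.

≈ 64°S

The great circle lies in the plane with unit normal n̂ = (p₁ × p₂)/|p₁ × p₂|.
Here n̂_z ≈ -0.441; the vertex latitude is φ_max = arccos|n̂_z| ≈ 63.8°.
Check via Clairaut: cos φ_max = |cos φ₁| · sin C = cos(33.5°)·sin(148.1°) ≈ 0.441, again giving ≈ 63.8°.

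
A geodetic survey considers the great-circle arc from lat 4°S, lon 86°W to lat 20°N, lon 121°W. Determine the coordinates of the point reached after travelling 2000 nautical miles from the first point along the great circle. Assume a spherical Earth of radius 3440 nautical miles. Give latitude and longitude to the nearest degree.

Convert each endpoint to a unit vector on the sphere (x = cos φ cos λ, y = cos φ sin λ, z = sin φ).
The central angle between the endpoints is δ = arccos(p₁·p₂) ≈ 0.732 rad (41.9°). The total great-circle distance is δ·R ≈ 0.732 × 3440 ≈ 2517 nmi, so the target fraction is f = 2000/2517 ≈ 0.795.
Interpolate at f ≈ 0.795 with slerp weights a = sin((1−f)δ)/sin δ ≈ 0.224, b = sin(fδ)/sin δ ≈ 0.822.
p = a·p₁ + b·p₂ ≈ (-0.382, -0.885, 0.265); φ = arcsin(p_z) ≈ 15.40°, λ = atan2(p_y, p_x) ≈ -113.36°.

≈ lat 15°N, lon 113°W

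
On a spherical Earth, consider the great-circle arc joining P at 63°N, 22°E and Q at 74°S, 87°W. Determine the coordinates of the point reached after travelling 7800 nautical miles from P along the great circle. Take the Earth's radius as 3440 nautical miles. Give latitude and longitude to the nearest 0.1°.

Convert each endpoint to a unit vector on the sphere (x = cos φ cos λ, y = cos φ sin λ, z = sin φ).
The central angle between the endpoints is δ = arccos(p₁·p₂) ≈ 2.684 rad (153.8°). The total great-circle distance is δ·R ≈ 2.684 × 3440 ≈ 9234 nmi, so the target fraction is f = 7800/9234 ≈ 0.845.
Interpolate at f ≈ 0.845 with slerp weights a = sin((1−f)δ)/sin δ ≈ 0.917, b = sin(fδ)/sin δ ≈ 1.737.
p = a·p₁ + b·p₂ ≈ (0.411, -0.322, -0.853); φ = arcsin(p_z) ≈ -58.52°, λ = atan2(p_y, p_x) ≈ -38.10°.

≈ 58.5°S, 38.1°W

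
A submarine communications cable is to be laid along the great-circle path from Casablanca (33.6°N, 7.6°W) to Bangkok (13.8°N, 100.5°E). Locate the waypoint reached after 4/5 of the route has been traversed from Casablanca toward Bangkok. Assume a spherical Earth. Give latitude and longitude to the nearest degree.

The haversine formula gives a central angle δ ≈ 1.690 rad (96.9°) between the endpoints.
Interpolate at f = 4/5 with slerp weights a = sin((1−f)δ)/sin δ ≈ 0.334, b = sin(fδ)/sin δ ≈ 0.983.
p = a·p₁ + b·p₂ ≈ (0.102, 0.902, 0.419); φ = arcsin(p_z) ≈ 24.80°, λ = atan2(p_y, p_x) ≈ 83.56°.

≈ (25°N, 84°E)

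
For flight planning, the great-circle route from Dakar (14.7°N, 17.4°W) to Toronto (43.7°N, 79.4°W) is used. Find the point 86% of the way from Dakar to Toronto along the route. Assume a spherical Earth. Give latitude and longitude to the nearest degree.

Convert each endpoint to a unit vector on the sphere (x = cos φ cos λ, y = cos φ sin λ, z = sin φ).
The central angle between the endpoints is δ = arccos(p₁·p₂) ≈ 1.043 rad (59.8°).
Interpolate at f = 0.86 with slerp weights a = sin((1−f)δ)/sin δ ≈ 0.168, b = sin(fδ)/sin δ ≈ 0.905.
p = a·p₁ + b·p₂ ≈ (0.276, -0.692, 0.668); φ = arcsin(p_z) ≈ 41.89°, λ = atan2(p_y, p_x) ≈ -68.26°.

≈ 42°N, 68°W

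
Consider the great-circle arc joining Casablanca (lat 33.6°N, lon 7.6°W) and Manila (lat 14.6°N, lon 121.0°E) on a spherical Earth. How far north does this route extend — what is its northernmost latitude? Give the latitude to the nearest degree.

The great circle lies in the plane with unit normal n̂ = (p₁ × p₂)/|p₁ × p₂|.
Here n̂_z ≈ +0.676; the vertex latitude is φ_max = arccos|n̂_z| ≈ 47.5°.
Check via Clairaut: cos φ_max = |cos φ₁| · sin C = cos(33.6°)·sin(54.3°) ≈ 0.676, again giving ≈ 47.5°.

≈ 47°N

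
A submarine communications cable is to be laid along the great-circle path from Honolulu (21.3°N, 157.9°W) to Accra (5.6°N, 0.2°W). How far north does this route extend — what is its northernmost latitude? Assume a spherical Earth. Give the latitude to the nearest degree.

The great circle lies in the plane with unit normal n̂ = (p₁ × p₂)/|p₁ × p₂|.
Here n̂_z ≈ +0.619; the vertex latitude is φ_max = arccos|n̂_z| ≈ 51.8°.

≈ 52°N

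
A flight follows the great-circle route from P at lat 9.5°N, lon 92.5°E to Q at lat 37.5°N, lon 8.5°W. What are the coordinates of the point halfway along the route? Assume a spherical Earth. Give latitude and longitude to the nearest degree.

≈ lat 34°N, lon 49°E

Write both endpoints as unit vectors p₁, p₂ with components (cos φ cos λ, cos φ sin λ, sin φ).
The central angle between the endpoints is δ = arccos(p₁·p₂) ≈ 1.620 rad (92.8°).
Interpolate at f = 1/2 with slerp weights a = sin((1−f)δ)/sin δ ≈ 0.725, b = sin(fδ)/sin δ ≈ 0.725.
p = a·p₁ + b·p₂ ≈ (0.538, 0.629, 0.561); φ = arcsin(p_z) ≈ 34.13°, λ = atan2(p_y, p_x) ≈ 49.49°.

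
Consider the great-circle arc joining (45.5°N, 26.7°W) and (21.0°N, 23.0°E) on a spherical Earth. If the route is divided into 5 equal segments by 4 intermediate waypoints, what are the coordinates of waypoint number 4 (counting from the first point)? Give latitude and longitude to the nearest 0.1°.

≈ (27.3°N, 15.3°E)

Write both endpoints as unit vectors p₁, p₂ with components (cos φ cos λ, cos φ sin λ, sin φ).
The central angle between the endpoints is δ = arccos(p₁·p₂) ≈ 0.825 rad (47.2°).
Interpolate at f = 4/5 with slerp weights a = sin((1−f)δ)/sin δ ≈ 0.224, b = sin(fδ)/sin δ ≈ 0.835.
p = a·p₁ + b·p₂ ≈ (0.857, 0.234, 0.459); φ = arcsin(p_z) ≈ 27.30°, λ = atan2(p_y, p_x) ≈ 15.27°.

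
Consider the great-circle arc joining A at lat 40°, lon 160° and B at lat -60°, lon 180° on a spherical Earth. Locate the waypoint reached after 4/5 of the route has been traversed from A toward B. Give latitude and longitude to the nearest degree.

Convert each endpoint to a unit vector on the sphere (x = cos φ cos λ, y = cos φ sin λ, z = sin φ).
The central angle between the endpoints is δ = arccos(p₁·p₂) ≈ 1.769 rad (101.3°).
Interpolate at f = 4/5 with slerp weights a = sin((1−f)δ)/sin δ ≈ 0.353, b = sin(fδ)/sin δ ≈ 1.008.
p = a·p₁ + b·p₂ ≈ (-0.758, 0.093, -0.645); φ = arcsin(p_z) ≈ -40.20°, λ = atan2(p_y, p_x) ≈ 173.04°.

≈ lat -40°, lon 173°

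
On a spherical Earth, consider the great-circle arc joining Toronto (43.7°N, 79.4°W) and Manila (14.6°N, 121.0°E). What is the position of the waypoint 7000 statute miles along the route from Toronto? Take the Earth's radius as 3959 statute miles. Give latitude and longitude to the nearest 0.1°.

≈ (31.3°N, 126.8°E)

The haversine formula gives a central angle δ ≈ 2.073 rad (118.8°) between the endpoints. The total great-circle distance is δ·R ≈ 2.073 × 3959 ≈ 8208 mi, so the target fraction is f = 7000/8208 ≈ 0.853.
Interpolate at f ≈ 0.853 with slerp weights a = sin((1−f)δ)/sin δ ≈ 0.343, b = sin(fδ)/sin δ ≈ 1.119.
p = a·p₁ + b·p₂ ≈ (-0.512, 0.685, 0.519); φ = arcsin(p_z) ≈ 31.26°, λ = atan2(p_y, p_x) ≈ 126.80°.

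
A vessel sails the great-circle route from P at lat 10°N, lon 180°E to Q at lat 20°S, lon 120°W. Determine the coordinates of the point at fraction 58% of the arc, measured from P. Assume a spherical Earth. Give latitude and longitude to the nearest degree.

≈ lat 8°S, lon 146°W

Write both endpoints as unit vectors p₁, p₂ with components (cos φ cos λ, cos φ sin λ, sin φ).
The central angle between the endpoints is δ = arccos(p₁·p₂) ≈ 1.156 rad (66.2°).
Interpolate at f = 0.58 with slerp weights a = sin((1−f)δ)/sin δ ≈ 0.510, b = sin(fδ)/sin δ ≈ 0.679.
p = a·p₁ + b·p₂ ≈ (-0.821, -0.552, -0.144); φ = arcsin(p_z) ≈ -8.26°, λ = atan2(p_y, p_x) ≈ -146.06°.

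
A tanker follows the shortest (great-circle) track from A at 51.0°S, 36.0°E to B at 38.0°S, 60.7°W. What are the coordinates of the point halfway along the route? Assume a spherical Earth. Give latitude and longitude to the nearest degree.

≈ 56°S, 20°W

Write both endpoints as unit vectors p₁, p₂ with components (cos φ cos λ, cos φ sin λ, sin φ).
The central angle between the endpoints is δ = arccos(p₁·p₂) ≈ 1.137 rad (65.1°).
Interpolate at f = 1/2 with slerp weights a = sin((1−f)δ)/sin δ ≈ 0.593, b = sin(fδ)/sin δ ≈ 0.593.
p = a·p₁ + b·p₂ ≈ (0.531, -0.188, -0.826); φ = arcsin(p_z) ≈ -55.72°, λ = atan2(p_y, p_x) ≈ -19.53°.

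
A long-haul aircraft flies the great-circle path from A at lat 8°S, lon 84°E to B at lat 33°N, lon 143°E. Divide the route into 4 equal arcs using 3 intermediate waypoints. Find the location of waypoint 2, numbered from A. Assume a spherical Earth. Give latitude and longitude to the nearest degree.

≈ lat 14°N, lon 111°E

Write both endpoints as unit vectors p₁, p₂ with components (cos φ cos λ, cos φ sin λ, sin φ).
The central angle between the endpoints is δ = arccos(p₁·p₂) ≈ 1.211 rad (69.4°).
Interpolate at f = 2/4 with slerp weights a = sin((1−f)δ)/sin δ ≈ 0.608, b = sin(fδ)/sin δ ≈ 0.608.
p = a·p₁ + b·p₂ ≈ (-0.344, 0.906, 0.247); φ = arcsin(p_z) ≈ 14.28°, λ = atan2(p_y, p_x) ≈ 110.82°.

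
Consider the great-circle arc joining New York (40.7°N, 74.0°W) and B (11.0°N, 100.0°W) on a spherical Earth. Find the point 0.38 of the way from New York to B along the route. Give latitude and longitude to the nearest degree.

Write both endpoints as unit vectors p₁, p₂ with components (cos φ cos λ, cos φ sin λ, sin φ).
The central angle between the endpoints is δ = arccos(p₁·p₂) ≈ 0.655 rad (37.5°).
Interpolate at f = 0.38 with slerp weights a = sin((1−f)δ)/sin δ ≈ 0.648, b = sin(fδ)/sin δ ≈ 0.404.
p = a·p₁ + b·p₂ ≈ (0.067, -0.863, 0.500); φ = arcsin(p_z) ≈ 30.00°, λ = atan2(p_y, p_x) ≈ -85.59°.

≈ (30°N, 86°W)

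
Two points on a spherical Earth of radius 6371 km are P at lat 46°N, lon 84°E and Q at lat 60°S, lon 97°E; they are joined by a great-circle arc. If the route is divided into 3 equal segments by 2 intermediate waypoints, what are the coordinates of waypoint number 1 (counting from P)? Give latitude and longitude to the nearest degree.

Write both endpoints as unit vectors p₁, p₂ with components (cos φ cos λ, cos φ sin λ, sin φ).
The central angle between the endpoints is δ = arccos(p₁·p₂) ≈ 1.859 rad (106.5°).
Interpolate at f = 1/3 with slerp weights a = sin((1−f)δ)/sin δ ≈ 0.986, b = sin(fδ)/sin δ ≈ 0.606.
p = a·p₁ + b·p₂ ≈ (0.035, 0.982, 0.185); φ = arcsin(p_z) ≈ 10.65°, λ = atan2(p_y, p_x) ≈ 87.98°.

≈ lat 11°N, lon 88°E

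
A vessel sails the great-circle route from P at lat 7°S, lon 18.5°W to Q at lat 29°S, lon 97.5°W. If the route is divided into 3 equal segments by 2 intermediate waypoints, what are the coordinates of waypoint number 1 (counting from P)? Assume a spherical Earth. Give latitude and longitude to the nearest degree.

≈ lat 18°S, lon 42°W

From cos δ = sin φ₁ sin φ₂ + cos φ₁ cos φ₂ cos Δλ, the central angle is δ ≈ 1.344 rad (77.0°).
Interpolate at f = 1/3 with slerp weights a = sin((1−f)δ)/sin δ ≈ 0.801, b = sin(fδ)/sin δ ≈ 0.445.
p = a·p₁ + b·p₂ ≈ (0.704, -0.638, -0.313); φ = arcsin(p_z) ≈ -18.25°, λ = atan2(p_y, p_x) ≈ -42.20°.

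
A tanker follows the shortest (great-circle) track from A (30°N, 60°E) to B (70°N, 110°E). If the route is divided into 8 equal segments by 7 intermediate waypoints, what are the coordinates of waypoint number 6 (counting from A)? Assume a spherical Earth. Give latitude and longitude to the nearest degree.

≈ (62°N, 86°E)

Write both endpoints as unit vectors p₁, p₂ with components (cos φ cos λ, cos φ sin λ, sin φ).
The central angle between the endpoints is δ = arccos(p₁·p₂) ≈ 0.850 rad (48.7°).
Interpolate at f = 6/8 with slerp weights a = sin((1−f)δ)/sin δ ≈ 0.281, b = sin(fδ)/sin δ ≈ 0.792.
p = a·p₁ + b·p₂ ≈ (0.029, 0.465, 0.885); φ = arcsin(p_z) ≈ 62.22°, λ = atan2(p_y, p_x) ≈ 86.45°.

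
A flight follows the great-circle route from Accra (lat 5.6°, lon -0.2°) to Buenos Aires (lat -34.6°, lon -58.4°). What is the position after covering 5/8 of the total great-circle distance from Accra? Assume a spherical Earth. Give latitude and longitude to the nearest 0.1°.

From cos δ = sin φ₁ sin φ₂ + cos φ₁ cos φ₂ cos Δλ, the central angle is δ ≈ 1.185 rad (67.9°).
Interpolate at f = 5/8 with slerp weights a = sin((1−f)δ)/sin δ ≈ 0.464, b = sin(fδ)/sin δ ≈ 0.728.
p = a·p₁ + b·p₂ ≈ (0.776, -0.512, -0.368); φ = arcsin(p_z) ≈ -21.61°, λ = atan2(p_y, p_x) ≈ -33.43°.

≈ lat -21.6°, lon -33.4°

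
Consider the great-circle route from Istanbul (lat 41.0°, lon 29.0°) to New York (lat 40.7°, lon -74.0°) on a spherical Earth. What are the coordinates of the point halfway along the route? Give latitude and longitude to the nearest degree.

The haversine formula gives a central angle δ ≈ 1.267 rad (72.6°) between the endpoints.
Interpolate at f = 1/2 with slerp weights a = sin((1−f)δ)/sin δ ≈ 0.620, b = sin(fδ)/sin δ ≈ 0.620.
p = a·p₁ + b·p₂ ≈ (0.539, -0.225, 0.812); φ = arcsin(p_z) ≈ 54.25°, λ = atan2(p_y, p_x) ≈ -22.66°.

≈ lat 54°, lon -23°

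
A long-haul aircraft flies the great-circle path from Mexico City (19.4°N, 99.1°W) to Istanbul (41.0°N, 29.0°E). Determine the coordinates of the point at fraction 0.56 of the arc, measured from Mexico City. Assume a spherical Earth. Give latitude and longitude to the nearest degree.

≈ 54°N, 38°W

Convert each endpoint to a unit vector on the sphere (x = cos φ cos λ, y = cos φ sin λ, z = sin φ).
The central angle between the endpoints is δ = arccos(p₁·p₂) ≈ 1.794 rad (102.8°).
Interpolate at f = 0.56 with slerp weights a = sin((1−f)δ)/sin δ ≈ 0.728, b = sin(fδ)/sin δ ≈ 0.865.
p = a·p₁ + b·p₂ ≈ (0.463, -0.361, 0.810); φ = arcsin(p_z) ≈ 54.05°, λ = atan2(p_y, p_x) ≈ -37.99°.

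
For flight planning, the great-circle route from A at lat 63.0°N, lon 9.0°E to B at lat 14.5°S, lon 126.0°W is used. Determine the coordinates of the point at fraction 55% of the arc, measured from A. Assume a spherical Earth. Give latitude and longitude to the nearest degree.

Convert each endpoint to a unit vector on the sphere (x = cos φ cos λ, y = cos φ sin λ, z = sin φ).
The central angle between the endpoints is δ = arccos(p₁·p₂) ≈ 2.134 rad (122.3°).
Interpolate at f = 0.55 with slerp weights a = sin((1−f)δ)/sin δ ≈ 0.969, b = sin(fδ)/sin δ ≈ 1.091.
p = a·p₁ + b·p₂ ≈ (-0.186, -0.785, 0.590); φ = arcsin(p_z) ≈ 36.18°, λ = atan2(p_y, p_x) ≈ -103.33°.

≈ lat 36°N, lon 103°W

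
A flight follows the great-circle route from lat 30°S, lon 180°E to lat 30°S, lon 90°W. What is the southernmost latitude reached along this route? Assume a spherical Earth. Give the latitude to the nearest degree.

≈ 39°S

The great circle lies in the plane with unit normal n̂ = (p₁ × p₂)/|p₁ × p₂|.
Here n̂_z ≈ +0.775; the vertex latitude is φ_max = arccos|n̂_z| ≈ 39.2°.
Check via Clairaut: cos φ_max = |cos φ₁| · sin C = cos(30.0°)·sin(116.6°) ≈ 0.775, again giving ≈ 39.2°.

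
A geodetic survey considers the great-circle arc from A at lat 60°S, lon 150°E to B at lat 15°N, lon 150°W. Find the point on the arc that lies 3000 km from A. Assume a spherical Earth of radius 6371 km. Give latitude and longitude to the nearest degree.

From cos δ = sin φ₁ sin φ₂ + cos φ₁ cos φ₂ cos Δλ, the central angle is δ ≈ 1.553 rad (89.0°). The total great-circle distance is δ·R ≈ 1.553 × 6371 ≈ 9897 km, so the target fraction is f = 3000/9897 ≈ 0.303.
Interpolate at f ≈ 0.303 with slerp weights a = sin((1−f)δ)/sin δ ≈ 0.883, b = sin(fδ)/sin δ ≈ 0.454.
p = a·p₁ + b·p₂ ≈ (-0.762, 0.002, -0.648); φ = arcsin(p_z) ≈ -40.36°, λ = atan2(p_y, p_x) ≈ 179.87°.

≈ lat 40°S, lon 180°E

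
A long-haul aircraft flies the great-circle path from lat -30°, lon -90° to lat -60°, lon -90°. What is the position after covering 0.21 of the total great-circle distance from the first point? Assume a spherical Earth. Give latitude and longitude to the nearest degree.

≈ lat -36°, lon -90°

Convert each endpoint to a unit vector on the sphere (x = cos φ cos λ, y = cos φ sin λ, z = sin φ).
The central angle between the endpoints is δ = arccos(p₁·p₂) ≈ 0.524 rad (30.0°).
Interpolate at f = 0.21 with slerp weights a = sin((1−f)δ)/sin δ ≈ 0.804, b = sin(fδ)/sin δ ≈ 0.219.
p = a·p₁ + b·p₂ ≈ (0.000, -0.806, -0.592); φ = arcsin(p_z) ≈ -36.30°, λ = atan2(p_y, p_x) ≈ -90.00°.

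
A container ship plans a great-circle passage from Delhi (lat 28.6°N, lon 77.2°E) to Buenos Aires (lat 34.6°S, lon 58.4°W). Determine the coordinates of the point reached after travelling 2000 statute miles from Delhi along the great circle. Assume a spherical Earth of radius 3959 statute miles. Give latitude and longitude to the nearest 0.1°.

≈ lat 15.6°N, lon 49.2°E

Write both endpoints as unit vectors p₁, p₂ with components (cos φ cos λ, cos φ sin λ, sin φ).
The central angle between the endpoints is δ = arccos(p₁·p₂) ≈ 2.479 rad (142.0°). The total great-circle distance is δ·R ≈ 2.479 × 3959 ≈ 9813 mi, so the target fraction is f = 2000/9813 ≈ 0.204.
Interpolate at f ≈ 0.204 with slerp weights a = sin((1−f)δ)/sin δ ≈ 1.495, b = sin(fδ)/sin δ ≈ 0.786.
p = a·p₁ + b·p₂ ≈ (0.630, 0.729, 0.269); φ = arcsin(p_z) ≈ 15.61°, λ = atan2(p_y, p_x) ≈ 49.15°.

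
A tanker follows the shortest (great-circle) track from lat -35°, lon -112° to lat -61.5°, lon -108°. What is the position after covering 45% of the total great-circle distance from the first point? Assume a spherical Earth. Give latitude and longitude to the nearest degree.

≈ lat -47°, lon -111°

Convert each endpoint to a unit vector on the sphere (x = cos φ cos λ, y = cos φ sin λ, z = sin φ).
The central angle between the endpoints is δ = arccos(p₁·p₂) ≈ 0.465 rad (26.6°).
Interpolate at f = 0.45 with slerp weights a = sin((1−f)δ)/sin δ ≈ 0.564, b = sin(fδ)/sin δ ≈ 0.463.
p = a·p₁ + b·p₂ ≈ (-0.241, -0.639, -0.731); φ = arcsin(p_z) ≈ -46.94°, λ = atan2(p_y, p_x) ≈ -110.71°.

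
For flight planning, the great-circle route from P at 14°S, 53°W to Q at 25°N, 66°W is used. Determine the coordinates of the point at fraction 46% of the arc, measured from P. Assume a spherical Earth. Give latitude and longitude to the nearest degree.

≈ 4°N, 59°W

From cos δ = sin φ₁ sin φ₂ + cos φ₁ cos φ₂ cos Δλ, the central angle is δ ≈ 0.716 rad (41.0°).
Interpolate at f = 0.46 with slerp weights a = sin((1−f)δ)/sin δ ≈ 0.574, b = sin(fδ)/sin δ ≈ 0.493.
p = a·p₁ + b·p₂ ≈ (0.517, -0.853, 0.069); φ = arcsin(p_z) ≈ 3.97°, λ = atan2(p_y, p_x) ≈ -58.78°.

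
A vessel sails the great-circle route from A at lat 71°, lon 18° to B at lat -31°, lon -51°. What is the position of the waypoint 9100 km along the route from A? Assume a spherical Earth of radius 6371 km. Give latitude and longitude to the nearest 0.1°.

Write both endpoints as unit vectors p₁, p₂ with components (cos φ cos λ, cos φ sin λ, sin φ).
The central angle between the endpoints is δ = arccos(p₁·p₂) ≈ 1.968 rad (112.8°). The total great-circle distance is δ·R ≈ 1.968 × 6371 ≈ 12539 km, so the target fraction is f = 9100/12539 ≈ 0.726.
Interpolate at f ≈ 0.726 with slerp weights a = sin((1−f)δ)/sin δ ≈ 0.557, b = sin(fδ)/sin δ ≈ 1.074.
p = a·p₁ + b·p₂ ≈ (0.752, -0.659, -0.026); φ = arcsin(p_z) ≈ -1.48°, λ = atan2(p_y, p_x) ≈ -41.24°.

≈ lat -1.5°, lon -41.2°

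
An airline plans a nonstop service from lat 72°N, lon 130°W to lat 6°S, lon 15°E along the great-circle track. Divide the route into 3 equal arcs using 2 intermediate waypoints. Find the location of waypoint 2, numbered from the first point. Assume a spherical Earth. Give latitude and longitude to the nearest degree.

Write both endpoints as unit vectors p₁, p₂ with components (cos φ cos λ, cos φ sin λ, sin φ).
The central angle between the endpoints is δ = arccos(p₁·p₂) ≈ 1.930 rad (110.6°).
Interpolate at f = 2/3 with slerp weights a = sin((1−f)δ)/sin δ ≈ 0.641, b = sin(fδ)/sin δ ≈ 1.025.
p = a·p₁ + b·p₂ ≈ (0.858, 0.112, 0.502); φ = arcsin(p_z) ≈ 30.14°, λ = atan2(p_y, p_x) ≈ 7.46°.

≈ lat 30°N, lon 7°E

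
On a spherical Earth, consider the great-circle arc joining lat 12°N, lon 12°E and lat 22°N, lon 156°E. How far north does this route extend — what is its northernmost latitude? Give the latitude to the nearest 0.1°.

The great circle lies in the plane with unit normal n̂ = (p₁ × p₂)/|p₁ × p₂|.
Here n̂_z ≈ +0.706; the vertex latitude is φ_max = arccos|n̂_z| ≈ 45.1°.
Check via Clairaut: cos φ_max = |cos φ₁| · sin C = cos(12.0°)·sin(46.2°) ≈ 0.706, again giving ≈ 45.1°.

≈ 45.1°N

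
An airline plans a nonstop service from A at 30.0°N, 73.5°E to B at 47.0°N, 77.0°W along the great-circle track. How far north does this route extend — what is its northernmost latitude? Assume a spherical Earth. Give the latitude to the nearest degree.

The great circle lies in the plane with unit normal n̂ = (p₁ × p₂)/|p₁ × p₂|.
Here n̂_z ≈ -0.294; the vertex latitude is φ_max = arccos|n̂_z| ≈ 72.9°.

≈ 73°N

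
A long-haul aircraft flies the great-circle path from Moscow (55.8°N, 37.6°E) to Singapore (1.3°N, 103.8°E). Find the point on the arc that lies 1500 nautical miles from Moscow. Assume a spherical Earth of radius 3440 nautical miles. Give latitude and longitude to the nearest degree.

≈ 42°N, 70°E

Write both endpoints as unit vectors p₁, p₂ with components (cos φ cos λ, cos φ sin λ, sin φ).
The central angle between the endpoints is δ = arccos(p₁·p₂) ≈ 1.323 rad (75.8°). The total great-circle distance is δ·R ≈ 1.323 × 3440 ≈ 4550 nmi, so the target fraction is f = 1500/4550 ≈ 0.330.
Interpolate at f ≈ 0.330 with slerp weights a = sin((1−f)δ)/sin δ ≈ 0.799, b = sin(fδ)/sin δ ≈ 0.436.
p = a·p₁ + b·p₂ ≈ (0.252, 0.697, 0.671); φ = arcsin(p_z) ≈ 42.15°, λ = atan2(p_y, p_x) ≈ 70.12°.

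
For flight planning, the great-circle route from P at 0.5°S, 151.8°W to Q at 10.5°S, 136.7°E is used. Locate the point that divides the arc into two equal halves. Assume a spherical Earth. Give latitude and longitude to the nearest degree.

From cos δ = sin φ₁ sin φ₂ + cos φ₁ cos φ₂ cos Δλ, the central angle is δ ≈ 1.252 rad (71.7°).
Interpolate at f = 1/2 with slerp weights a = sin((1−f)δ)/sin δ ≈ 0.617, b = sin(fδ)/sin δ ≈ 0.617.
p = a·p₁ + b·p₂ ≈ (-0.985, 0.125, -0.118); φ = arcsin(p_z) ≈ -6.77°, λ = atan2(p_y, p_x) ≈ 172.80°.

≈ 7°S, 173°E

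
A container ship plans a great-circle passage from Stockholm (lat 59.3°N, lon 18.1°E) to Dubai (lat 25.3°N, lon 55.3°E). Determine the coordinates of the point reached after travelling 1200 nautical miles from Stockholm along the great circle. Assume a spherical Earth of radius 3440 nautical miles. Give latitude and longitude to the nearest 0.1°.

≈ lat 44.8°N, lon 41.0°E

Convert each endpoint to a unit vector on the sphere (x = cos φ cos λ, y = cos φ sin λ, z = sin φ).
The central angle between the endpoints is δ = arccos(p₁·p₂) ≈ 0.745 rad (42.7°). The total great-circle distance is δ·R ≈ 0.745 × 3440 ≈ 2563 nmi, so the target fraction is f = 1200/2563 ≈ 0.468.
Interpolate at f ≈ 0.468 with slerp weights a = sin((1−f)δ)/sin δ ≈ 0.569, b = sin(fδ)/sin δ ≈ 0.504.
p = a·p₁ + b·p₂ ≈ (0.536, 0.465, 0.705); φ = arcsin(p_z) ≈ 44.82°, λ = atan2(p_y, p_x) ≈ 40.96°.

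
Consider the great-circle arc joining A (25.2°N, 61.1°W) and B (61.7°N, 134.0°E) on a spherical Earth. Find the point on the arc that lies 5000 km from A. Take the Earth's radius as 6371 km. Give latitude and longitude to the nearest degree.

The haversine formula gives a central angle δ ≈ 1.610 rad (92.3°) between the endpoints. The total great-circle distance is δ·R ≈ 1.610 × 6371 ≈ 10258 km, so the target fraction is f = 5000/10258 ≈ 0.487.
Interpolate at f ≈ 0.487 with slerp weights a = sin((1−f)δ)/sin δ ≈ 0.735, b = sin(fδ)/sin δ ≈ 0.707.
p = a·p₁ + b·p₂ ≈ (0.089, -0.341, 0.936); φ = arcsin(p_z) ≈ 69.35°, λ = atan2(p_y, p_x) ≈ -75.44°.

≈ (69°N, 75°W)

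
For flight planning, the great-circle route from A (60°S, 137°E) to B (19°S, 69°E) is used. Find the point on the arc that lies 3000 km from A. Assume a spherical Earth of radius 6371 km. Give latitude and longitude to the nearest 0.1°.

≈ (47.3°S, 95.7°E)

The haversine formula gives a central angle δ ≈ 1.094 rad (62.7°) between the endpoints. The total great-circle distance is δ·R ≈ 1.094 × 6371 ≈ 6969 km, so the target fraction is f = 3000/6969 ≈ 0.430.
Interpolate at f ≈ 0.430 with slerp weights a = sin((1−f)δ)/sin δ ≈ 0.657, b = sin(fδ)/sin δ ≈ 0.511.
p = a·p₁ + b·p₂ ≈ (-0.067, 0.675, -0.735); φ = arcsin(p_z) ≈ -47.31°, λ = atan2(p_y, p_x) ≈ 95.68°.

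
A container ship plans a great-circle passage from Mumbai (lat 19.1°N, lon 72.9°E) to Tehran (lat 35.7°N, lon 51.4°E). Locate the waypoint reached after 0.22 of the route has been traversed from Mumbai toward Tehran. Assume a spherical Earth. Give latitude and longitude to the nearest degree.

Write both endpoints as unit vectors p₁, p₂ with components (cos φ cos λ, cos φ sin λ, sin φ).
The central angle between the endpoints is δ = arccos(p₁·p₂) ≈ 0.440 rad (25.2°).
Interpolate at f = 0.22 with slerp weights a = sin((1−f)δ)/sin δ ≈ 0.790, b = sin(fδ)/sin δ ≈ 0.227.
p = a·p₁ + b·p₂ ≈ (0.334, 0.858, 0.391); φ = arcsin(p_z) ≈ 23.01°, λ = atan2(p_y, p_x) ≈ 68.69°.

≈ lat 23°N, lon 69°E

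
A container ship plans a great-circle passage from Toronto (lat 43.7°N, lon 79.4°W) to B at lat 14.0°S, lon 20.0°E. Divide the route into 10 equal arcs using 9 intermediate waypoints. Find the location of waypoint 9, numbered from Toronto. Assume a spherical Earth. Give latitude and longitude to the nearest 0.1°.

Write both endpoints as unit vectors p₁, p₂ with components (cos φ cos λ, cos φ sin λ, sin φ).
The central angle between the endpoints is δ = arccos(p₁·p₂) ≈ 1.856 rad (106.4°).
Interpolate at f = 9/10 with slerp weights a = sin((1−f)δ)/sin δ ≈ 0.192, b = sin(fδ)/sin δ ≈ 1.037.
p = a·p₁ + b·p₂ ≈ (0.971, 0.207, -0.118); φ = arcsin(p_z) ≈ -6.78°, λ = atan2(p_y, p_x) ≈ 12.06°.

≈ lat 6.8°S, lon 12.1°E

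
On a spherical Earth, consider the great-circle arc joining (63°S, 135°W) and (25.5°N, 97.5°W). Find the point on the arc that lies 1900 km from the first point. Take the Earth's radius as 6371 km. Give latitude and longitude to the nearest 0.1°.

≈ (47.8°S, 121.1°W)

Convert each endpoint to a unit vector on the sphere (x = cos φ cos λ, y = cos φ sin λ, z = sin φ).
The central angle between the endpoints is δ = arccos(p₁·p₂) ≈ 1.629 rad (93.4°). The total great-circle distance is δ·R ≈ 1.629 × 6371 ≈ 10380 km, so the target fraction is f = 1900/10380 ≈ 0.183.
Interpolate at f ≈ 0.183 with slerp weights a = sin((1−f)δ)/sin δ ≈ 0.973, b = sin(fδ)/sin δ ≈ 0.294.
p = a·p₁ + b·p₂ ≈ (-0.347, -0.576, -0.740); φ = arcsin(p_z) ≈ -47.76°, λ = atan2(p_y, p_x) ≈ -121.08°.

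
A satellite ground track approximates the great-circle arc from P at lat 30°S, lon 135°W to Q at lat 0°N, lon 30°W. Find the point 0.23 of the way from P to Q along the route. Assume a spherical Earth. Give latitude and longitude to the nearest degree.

The haversine formula gives a central angle δ ≈ 1.797 rad (103.0°) between the endpoints.
Interpolate at f = 0.23 with slerp weights a = sin((1−f)δ)/sin δ ≈ 1.008, b = sin(fδ)/sin δ ≈ 0.412.
p = a·p₁ + b·p₂ ≈ (-0.260, -0.823, -0.504); φ = arcsin(p_z) ≈ -30.27°, λ = atan2(p_y, p_x) ≈ -107.55°.

≈ lat 30°S, lon 108°W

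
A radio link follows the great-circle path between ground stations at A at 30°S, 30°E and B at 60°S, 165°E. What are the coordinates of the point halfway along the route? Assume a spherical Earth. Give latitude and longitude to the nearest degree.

From cos δ = sin φ₁ sin φ₂ + cos φ₁ cos φ₂ cos Δλ, the central angle is δ ≈ 1.444 rad (82.7°).
Interpolate at f = 1/2 with slerp weights a = sin((1−f)δ)/sin δ ≈ 0.666, b = sin(fδ)/sin δ ≈ 0.666.
p = a·p₁ + b·p₂ ≈ (0.178, 0.375, -0.910); φ = arcsin(p_z) ≈ -65.50°, λ = atan2(p_y, p_x) ≈ 64.60°.

≈ 65°S, 65°E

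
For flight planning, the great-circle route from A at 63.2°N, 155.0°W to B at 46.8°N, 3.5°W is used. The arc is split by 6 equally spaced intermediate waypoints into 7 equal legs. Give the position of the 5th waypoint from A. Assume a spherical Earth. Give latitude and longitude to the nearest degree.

From cos δ = sin φ₁ sin φ₂ + cos φ₁ cos φ₂ cos Δλ, the central angle is δ ≈ 1.182 rad (67.7°).
Interpolate at f = 5/7 with slerp weights a = sin((1−f)δ)/sin δ ≈ 0.358, b = sin(fδ)/sin δ ≈ 0.808.
p = a·p₁ + b·p₂ ≈ (0.406, -0.102, 0.908); φ = arcsin(p_z) ≈ 65.28°, λ = atan2(p_y, p_x) ≈ -14.11°.

≈ 65°N, 14°W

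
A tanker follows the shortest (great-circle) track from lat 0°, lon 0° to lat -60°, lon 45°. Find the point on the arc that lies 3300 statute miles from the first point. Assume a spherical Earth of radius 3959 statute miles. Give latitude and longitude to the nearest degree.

≈ lat -43°, lon 23°

From cos δ = sin φ₁ sin φ₂ + cos φ₁ cos φ₂ cos Δλ, the central angle is δ ≈ 1.209 rad (69.3°). The total great-circle distance is δ·R ≈ 1.209 × 3959 ≈ 4788 mi, so the target fraction is f = 3300/4788 ≈ 0.689.
Interpolate at f ≈ 0.689 with slerp weights a = sin((1−f)δ)/sin δ ≈ 0.392, b = sin(fδ)/sin δ ≈ 0.791.
p = a·p₁ + b·p₂ ≈ (0.672, 0.280, -0.685); φ = arcsin(p_z) ≈ -43.27°, λ = atan2(p_y, p_x) ≈ 22.60°.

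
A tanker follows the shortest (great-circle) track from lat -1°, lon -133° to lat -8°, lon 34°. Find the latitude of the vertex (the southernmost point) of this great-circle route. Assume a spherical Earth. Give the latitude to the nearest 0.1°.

The great circle lies in the plane with unit normal n̂ = (p₁ × p₂)/|p₁ × p₂|.
Here n̂_z ≈ +0.819; the vertex latitude is φ_max = arccos|n̂_z| ≈ 35.0°.
Check via Clairaut: cos φ_max = |cos φ₁| · sin C = cos(1.0°)·sin(125.0°) ≈ 0.819, again giving ≈ 35.0°.

≈ -35.0°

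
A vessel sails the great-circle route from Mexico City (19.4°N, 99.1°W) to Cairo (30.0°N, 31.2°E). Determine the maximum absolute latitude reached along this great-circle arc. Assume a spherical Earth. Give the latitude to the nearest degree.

≈ 48°N

The great circle lies in the plane with unit normal n̂ = (p₁ × p₂)/|p₁ × p₂|.
Here n̂_z ≈ +0.668; the vertex latitude is φ_max = arccos|n̂_z| ≈ 48.1°.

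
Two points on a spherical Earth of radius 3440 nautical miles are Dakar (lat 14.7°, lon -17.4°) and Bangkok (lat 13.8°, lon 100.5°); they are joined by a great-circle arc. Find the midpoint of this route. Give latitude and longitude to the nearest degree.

From cos δ = sin φ₁ sin φ₂ + cos φ₁ cos φ₂ cos Δλ, the central angle is δ ≈ 1.960 rad (112.3°).
Interpolate at f = 1/2 with slerp weights a = sin((1−f)δ)/sin δ ≈ 0.897, b = sin(fδ)/sin δ ≈ 0.897.
p = a·p₁ + b·p₂ ≈ (0.669, 0.597, 0.442); φ = arcsin(p_z) ≈ 26.22°, λ = atan2(p_y, p_x) ≈ 41.74°.

≈ lat 26°, lon 42°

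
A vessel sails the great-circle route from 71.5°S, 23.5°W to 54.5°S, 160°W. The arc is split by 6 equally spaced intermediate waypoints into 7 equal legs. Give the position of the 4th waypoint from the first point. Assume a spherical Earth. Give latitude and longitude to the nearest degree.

≈ 74°S, 138°W

Convert each endpoint to a unit vector on the sphere (x = cos φ cos λ, y = cos φ sin λ, z = sin φ).
The central angle between the endpoints is δ = arccos(p₁·p₂) ≈ 0.878 rad (50.3°).
Interpolate at f = 4/7 with slerp weights a = sin((1−f)δ)/sin δ ≈ 0.478, b = sin(fδ)/sin δ ≈ 0.625.
p = a·p₁ + b·p₂ ≈ (-0.202, -0.185, -0.962); φ = arcsin(p_z) ≈ -74.11°, λ = atan2(p_y, p_x) ≈ -137.60°.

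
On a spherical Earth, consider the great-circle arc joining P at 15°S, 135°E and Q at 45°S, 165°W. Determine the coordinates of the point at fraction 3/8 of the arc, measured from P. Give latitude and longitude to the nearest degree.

≈ 29°S, 153°E

Convert each endpoint to a unit vector on the sphere (x = cos φ cos λ, y = cos φ sin λ, z = sin φ).
The central angle between the endpoints is δ = arccos(p₁·p₂) ≈ 1.019 rad (58.4°).
Interpolate at f = 3/8 with slerp weights a = sin((1−f)δ)/sin δ ≈ 0.698, b = sin(fδ)/sin δ ≈ 0.438.
p = a·p₁ + b·p₂ ≈ (-0.776, 0.397, -0.490); φ = arcsin(p_z) ≈ -29.36°, λ = atan2(p_y, p_x) ≈ 152.92°.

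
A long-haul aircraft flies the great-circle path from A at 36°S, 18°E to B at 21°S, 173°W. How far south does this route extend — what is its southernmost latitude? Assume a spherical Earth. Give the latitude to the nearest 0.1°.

The great circle lies in the plane with unit normal n̂ = (p₁ × p₂)/|p₁ × p₂|.
Here n̂_z ≈ +0.170; the vertex latitude is φ_max = arccos|n̂_z| ≈ 80.2°.
Check via Clairaut: cos φ_max = |cos φ₁| · sin C = cos(36.0°)·sin(167.9°) ≈ 0.170, again giving ≈ 80.2°.

≈ 80.2°S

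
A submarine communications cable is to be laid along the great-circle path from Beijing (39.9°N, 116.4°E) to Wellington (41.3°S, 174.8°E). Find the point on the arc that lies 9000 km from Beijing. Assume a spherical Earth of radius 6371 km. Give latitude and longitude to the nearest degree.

Convert each endpoint to a unit vector on the sphere (x = cos φ cos λ, y = cos φ sin λ, z = sin φ).
The central angle between the endpoints is δ = arccos(p₁·p₂) ≈ 1.692 rad (97.0°). The total great-circle distance is δ·R ≈ 1.692 × 6371 ≈ 10783 km, so the target fraction is f = 9000/10783 ≈ 0.835.
Interpolate at f ≈ 0.835 with slerp weights a = sin((1−f)δ)/sin δ ≈ 0.278, b = sin(fδ)/sin δ ≈ 0.995.
p = a·p₁ + b·p₂ ≈ (-0.839, 0.259, -0.478); φ = arcsin(p_z) ≈ -28.56°, λ = atan2(p_y, p_x) ≈ 162.85°.

≈ (29°S, 163°E)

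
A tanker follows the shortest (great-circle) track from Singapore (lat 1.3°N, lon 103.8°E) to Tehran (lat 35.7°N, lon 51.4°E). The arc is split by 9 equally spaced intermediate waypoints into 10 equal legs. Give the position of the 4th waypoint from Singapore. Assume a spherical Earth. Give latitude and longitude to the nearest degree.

≈ lat 17°N, lon 85°E

Convert each endpoint to a unit vector on the sphere (x = cos φ cos λ, y = cos φ sin λ, z = sin φ).
The central angle between the endpoints is δ = arccos(p₁·p₂) ≈ 1.037 rad (59.4°).
Interpolate at f = 4/10 with slerp weights a = sin((1−f)δ)/sin δ ≈ 0.677, b = sin(fδ)/sin δ ≈ 0.468.
p = a·p₁ + b·p₂ ≈ (0.076, 0.954, 0.289); φ = arcsin(p_z) ≈ 16.77°, λ = atan2(p_y, p_x) ≈ 85.46°.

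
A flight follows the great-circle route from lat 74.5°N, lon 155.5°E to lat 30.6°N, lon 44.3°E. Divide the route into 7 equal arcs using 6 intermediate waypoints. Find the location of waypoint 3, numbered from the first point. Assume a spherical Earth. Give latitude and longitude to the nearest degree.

≈ lat 65°N, lon 68°E

Convert each endpoint to a unit vector on the sphere (x = cos φ cos λ, y = cos φ sin λ, z = sin φ).
The central angle between the endpoints is δ = arccos(p₁·p₂) ≈ 1.151 rad (66.0°).
Interpolate at f = 3/7 with slerp weights a = sin((1−f)δ)/sin δ ≈ 0.669, b = sin(fδ)/sin δ ≈ 0.519.
p = a·p₁ + b·p₂ ≈ (0.157, 0.386, 0.909); φ = arcsin(p_z) ≈ 65.38°, λ = atan2(p_y, p_x) ≈ 67.91°.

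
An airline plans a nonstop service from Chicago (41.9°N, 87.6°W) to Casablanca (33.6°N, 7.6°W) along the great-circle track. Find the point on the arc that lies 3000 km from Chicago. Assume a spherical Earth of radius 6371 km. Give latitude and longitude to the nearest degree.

From cos δ = sin φ₁ sin φ₂ + cos φ₁ cos φ₂ cos Δλ, the central angle is δ ≈ 1.073 rad (61.5°). The total great-circle distance is δ·R ≈ 1.073 × 6371 ≈ 6838 km, so the target fraction is f = 3000/6838 ≈ 0.439.
Interpolate at f ≈ 0.439 with slerp weights a = sin((1−f)δ)/sin δ ≈ 0.645, b = sin(fδ)/sin δ ≈ 0.516.
p = a·p₁ + b·p₂ ≈ (0.446, -0.536, 0.716); φ = arcsin(p_z) ≈ 45.75°, λ = atan2(p_y, p_x) ≈ -50.24°.

≈ (46°N, 50°W)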